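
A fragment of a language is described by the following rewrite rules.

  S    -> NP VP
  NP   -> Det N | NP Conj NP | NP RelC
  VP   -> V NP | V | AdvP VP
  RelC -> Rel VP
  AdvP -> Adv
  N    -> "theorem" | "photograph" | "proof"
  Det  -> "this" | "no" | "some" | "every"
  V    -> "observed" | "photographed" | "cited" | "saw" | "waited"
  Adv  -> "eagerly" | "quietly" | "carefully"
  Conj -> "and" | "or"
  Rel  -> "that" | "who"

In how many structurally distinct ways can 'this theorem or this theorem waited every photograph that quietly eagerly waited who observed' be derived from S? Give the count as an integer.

1

[S [NP [NP [Det this] [N theorem]] [Conj or] [NP [Det this] [N theorem]]] [VP [V waited] [NP [NP [NP [Det every] [N photograph]] [RelC [Rel that] [VP [AdvP [Adv quietly]] [VP [AdvP [Adv eagerly]] [VP [V waited]]]]]] [RelC [Rel who] [VP [V observed]]]]]]
No rule offers an alternative attachment or grouping for any span, so this is the only derivation.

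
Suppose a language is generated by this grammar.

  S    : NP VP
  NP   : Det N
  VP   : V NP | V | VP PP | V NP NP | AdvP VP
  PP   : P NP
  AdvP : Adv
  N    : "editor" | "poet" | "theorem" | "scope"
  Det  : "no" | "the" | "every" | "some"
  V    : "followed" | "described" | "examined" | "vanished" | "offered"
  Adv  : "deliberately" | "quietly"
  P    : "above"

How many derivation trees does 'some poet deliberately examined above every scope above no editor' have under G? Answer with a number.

Two of the 3 distinct bracketings:
[S [NP [Det some] [N poet]] [VP [VP [VP [AdvP [Adv deliberately]] [VP [V examined]]] [PP [P above] [NP [Det every] [N scope]]]] [PP [P above] [NP [Det no] [N editor]]]]]
[S [NP [Det some] [N poet]] [VP [VP [AdvP [Adv deliberately]] [VP [VP [V examined]] [PP [P above] [NP [Det every] [N scope]]]]] [PP [P above] [NP [Det no] [N editor]]]]]
The trees differ in how a recursive rule is bracketed over the same span.

3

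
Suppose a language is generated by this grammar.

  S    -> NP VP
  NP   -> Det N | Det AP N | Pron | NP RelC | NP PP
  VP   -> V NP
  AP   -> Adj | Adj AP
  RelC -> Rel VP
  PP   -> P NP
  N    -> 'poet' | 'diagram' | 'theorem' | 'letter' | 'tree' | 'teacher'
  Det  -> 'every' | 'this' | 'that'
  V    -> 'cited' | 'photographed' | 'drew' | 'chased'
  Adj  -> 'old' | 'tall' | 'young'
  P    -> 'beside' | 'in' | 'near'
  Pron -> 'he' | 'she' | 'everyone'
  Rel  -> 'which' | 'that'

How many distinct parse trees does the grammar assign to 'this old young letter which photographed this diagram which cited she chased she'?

The two bracketings:
[S [NP [NP [Det this] [AP [Adj old] [AP [Adj young]]] [N letter]] [RelC [Rel which] [VP [V photographed] [NP [NP [Det this] [N diagram]] [RelC [Rel which] [VP [V cited] [NP [Pron she]]]]]]]] [VP [V chased] [NP [Pron she]]]]
[S [NP [NP [NP [Det this] [AP [Adj old] [AP [Adj young]]] [N letter]] [RelC [Rel which] [VP [V photographed] [NP [Det this] [N diagram]]]]] [RelC [Rel which] [VP [V cited] [NP [Pron she]]]]] [VP [V chased] [NP [Pron she]]]]
The trees differ in how a recursive rule is bracketed over the same span.

2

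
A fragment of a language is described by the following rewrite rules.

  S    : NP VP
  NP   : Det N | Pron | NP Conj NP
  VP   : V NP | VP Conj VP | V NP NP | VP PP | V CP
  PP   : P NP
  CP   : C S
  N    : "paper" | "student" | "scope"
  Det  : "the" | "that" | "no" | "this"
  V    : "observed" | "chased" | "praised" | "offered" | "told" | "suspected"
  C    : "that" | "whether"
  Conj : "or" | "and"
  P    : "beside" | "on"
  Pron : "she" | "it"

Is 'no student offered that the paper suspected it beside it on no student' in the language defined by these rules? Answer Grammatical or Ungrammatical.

[S [NP [Det no] [N student]] [VP [VP [VP [V offered] [CP [C that] [S [NP [Det the] [N paper]] [VP [V suspected] [NP [Pron it]]]]]] [PP [P beside] [NP [Pron it]]]] [PP [P on] [NP [Det no] [N student]]]]]
The bracketing above is licensed at every node by one of the given productions, with S at the root.

Grammatical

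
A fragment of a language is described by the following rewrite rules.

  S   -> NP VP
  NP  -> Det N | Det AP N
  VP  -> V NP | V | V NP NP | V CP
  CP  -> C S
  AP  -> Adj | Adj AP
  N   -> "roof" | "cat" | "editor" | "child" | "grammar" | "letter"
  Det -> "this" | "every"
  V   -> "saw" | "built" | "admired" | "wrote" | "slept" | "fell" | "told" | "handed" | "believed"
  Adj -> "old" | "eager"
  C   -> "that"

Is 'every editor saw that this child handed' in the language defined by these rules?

[S [NP [Det every] [N editor]] [VP [V saw] [CP [C that] [S [NP [Det this] [N child]] [VP [V handed]]]]]]
Every word is introduced by a lexical rule and the phrasal rules combine the resulting categories into a single S.

Grammatical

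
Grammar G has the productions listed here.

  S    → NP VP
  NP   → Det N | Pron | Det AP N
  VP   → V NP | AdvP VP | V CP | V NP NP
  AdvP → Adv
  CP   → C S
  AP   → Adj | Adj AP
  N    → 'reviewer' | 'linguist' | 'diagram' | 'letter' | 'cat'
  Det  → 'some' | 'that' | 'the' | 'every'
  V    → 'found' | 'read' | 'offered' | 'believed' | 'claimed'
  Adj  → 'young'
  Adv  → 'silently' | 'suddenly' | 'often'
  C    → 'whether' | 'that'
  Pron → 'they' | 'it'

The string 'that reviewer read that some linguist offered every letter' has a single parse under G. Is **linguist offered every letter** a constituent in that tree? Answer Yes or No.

No

[S [NP [Det that] [N reviewer]] [VP [V read] [CP [C that] [S [NP [Det some] [N linguist]] [VP [V offered] [NP [Det every] [N letter]]]]]]]
The smallest constituent containing 'linguist offered every letter' is the S spanning 'some linguist offered every letter'; no single node in the tree dominates exactly the given words.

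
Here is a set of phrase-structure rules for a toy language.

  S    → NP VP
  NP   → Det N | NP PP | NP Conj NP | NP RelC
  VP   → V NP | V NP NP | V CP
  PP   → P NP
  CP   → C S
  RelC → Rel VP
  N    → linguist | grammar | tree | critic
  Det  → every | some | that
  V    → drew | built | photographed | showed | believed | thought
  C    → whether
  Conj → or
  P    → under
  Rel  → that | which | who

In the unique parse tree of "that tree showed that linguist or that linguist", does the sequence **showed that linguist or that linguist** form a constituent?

[S [NP [Det that] [N tree]] [VP [V showed] [NP [NP [Det that] [N linguist]] [Conj or] [NP [Det that] [N linguist]]]]]
The words 'showed that linguist or that linguist' are exhaustively dominated by a single VP node (built by VP → V NP), so they form a constituent.

Yes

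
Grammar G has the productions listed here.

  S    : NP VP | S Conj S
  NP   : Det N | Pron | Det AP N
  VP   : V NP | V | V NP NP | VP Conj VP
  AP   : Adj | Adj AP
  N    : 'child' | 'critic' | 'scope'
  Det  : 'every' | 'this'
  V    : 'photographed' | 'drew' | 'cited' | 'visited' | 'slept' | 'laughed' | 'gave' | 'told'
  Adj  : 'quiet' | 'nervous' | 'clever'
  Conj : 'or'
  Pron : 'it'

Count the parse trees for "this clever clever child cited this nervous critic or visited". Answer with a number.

1

[S [NP [Det this] [AP [Adj clever] [AP [Adj clever]]] [N child]] [VP [VP [V cited] [NP [Det this] [AP [Adj nervous]] [N critic]]] [Conj or] [VP [V visited]]]]
No rule offers an alternative attachment or grouping for any span, so this is the only derivation.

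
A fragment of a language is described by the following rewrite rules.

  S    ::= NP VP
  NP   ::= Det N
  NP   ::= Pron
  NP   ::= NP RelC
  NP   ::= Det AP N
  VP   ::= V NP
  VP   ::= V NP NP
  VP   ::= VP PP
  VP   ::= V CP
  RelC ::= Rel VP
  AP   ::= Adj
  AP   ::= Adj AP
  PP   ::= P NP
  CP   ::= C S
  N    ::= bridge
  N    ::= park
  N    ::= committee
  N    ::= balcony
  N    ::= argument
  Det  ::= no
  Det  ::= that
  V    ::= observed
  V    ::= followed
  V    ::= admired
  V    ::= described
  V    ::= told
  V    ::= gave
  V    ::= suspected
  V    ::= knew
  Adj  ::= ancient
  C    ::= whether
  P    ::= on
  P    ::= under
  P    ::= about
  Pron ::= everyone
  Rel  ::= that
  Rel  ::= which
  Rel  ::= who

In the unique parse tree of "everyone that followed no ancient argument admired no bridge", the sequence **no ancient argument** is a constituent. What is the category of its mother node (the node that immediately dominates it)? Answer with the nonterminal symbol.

[S [NP [NP [Pron everyone]] [RelC [Rel that] [VP [V followed] [NP [Det no] [AP [Adj ancient]] [N argument]]]]] [VP [V admired] [NP [Det no] [N bridge]]]]
The span 'no ancient argument' is the NP node built by NP → Det AP N.
Its mother is the VP built by VP → V NP.

VP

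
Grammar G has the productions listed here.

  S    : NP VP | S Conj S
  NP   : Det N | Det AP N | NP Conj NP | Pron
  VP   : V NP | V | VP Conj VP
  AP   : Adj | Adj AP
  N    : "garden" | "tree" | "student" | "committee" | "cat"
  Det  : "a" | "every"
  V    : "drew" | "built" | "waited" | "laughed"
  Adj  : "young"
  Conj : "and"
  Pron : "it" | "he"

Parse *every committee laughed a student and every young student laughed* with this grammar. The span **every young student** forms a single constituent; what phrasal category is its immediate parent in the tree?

S

[S [S [NP [Det every] [N committee]] [VP [V laughed] [NP [Det a] [N student]]]] [Conj and] [S [NP [Det every] [AP [Adj young]] [N student]] [VP [V laughed]]]]
The span 'every young student' is the NP node built by NP → Det AP N.
Its mother is the S built by S → NP VP.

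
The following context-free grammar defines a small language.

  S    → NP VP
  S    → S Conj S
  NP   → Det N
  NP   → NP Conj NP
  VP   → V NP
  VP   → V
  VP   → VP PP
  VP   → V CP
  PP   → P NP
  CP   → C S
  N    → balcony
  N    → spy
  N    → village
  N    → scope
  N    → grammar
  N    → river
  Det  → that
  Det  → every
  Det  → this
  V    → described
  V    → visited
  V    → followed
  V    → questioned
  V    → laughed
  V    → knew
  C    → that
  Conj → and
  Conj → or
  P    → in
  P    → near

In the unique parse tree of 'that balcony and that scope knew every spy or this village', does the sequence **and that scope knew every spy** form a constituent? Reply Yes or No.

No

[S [NP [NP [Det that] [N balcony]] [Conj and] [NP [Det that] [N scope]]] [VP [V knew] [NP [NP [Det every] [N spy]] [Conj or] [NP [Det this] [N village]]]]]
The smallest constituent containing 'and that scope knew every spy' is the S spanning 'that balcony and that scope knew every spy or this village'; no single node in the tree dominates exactly the given words.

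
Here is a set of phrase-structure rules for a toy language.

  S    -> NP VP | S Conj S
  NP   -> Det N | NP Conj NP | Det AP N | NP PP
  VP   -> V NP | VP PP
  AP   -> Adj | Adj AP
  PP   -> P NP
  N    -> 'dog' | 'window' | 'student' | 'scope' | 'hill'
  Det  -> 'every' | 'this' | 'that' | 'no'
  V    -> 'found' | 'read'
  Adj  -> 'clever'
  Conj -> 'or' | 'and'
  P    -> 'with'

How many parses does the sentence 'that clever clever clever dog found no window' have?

[S [NP [Det that] [AP [Adj clever] [AP [Adj clever] [AP [Adj clever]]]] [N dog]] [VP [V found] [NP [Det no] [N window]]]]
No rule offers an alternative attachment or grouping for any span, so this is the only derivation.

1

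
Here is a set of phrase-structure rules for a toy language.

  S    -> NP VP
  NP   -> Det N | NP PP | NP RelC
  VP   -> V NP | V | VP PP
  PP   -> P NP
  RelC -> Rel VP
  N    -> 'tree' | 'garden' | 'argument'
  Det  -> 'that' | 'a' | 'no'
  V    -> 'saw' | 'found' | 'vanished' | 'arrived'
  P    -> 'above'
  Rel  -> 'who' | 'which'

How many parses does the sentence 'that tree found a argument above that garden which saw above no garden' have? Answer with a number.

Two of the 10 distinct bracketings:
[S [NP [Det that] [N tree]] [VP [V found] [NP [NP [Det a] [N argument]] [PP [P above] [NP [NP [NP [Det that] [N garden]] [RelC [Rel which] [VP [V saw]]]] [PP [P above] [NP [Det no] [N garden]]]]]]]]
[S [NP [Det that] [N tree]] [VP [V found] [NP [NP [Det a] [N argument]] [PP [P above] [NP [NP [Det that] [N garden]] [RelC [Rel which] [VP [VP [V saw]] [PP [P above] [NP [Det no] [N garden]]]]]]]]]]
The difference turns on whether VP → VP PP is used at the relevant span, versus an alternative expansion of VP.

10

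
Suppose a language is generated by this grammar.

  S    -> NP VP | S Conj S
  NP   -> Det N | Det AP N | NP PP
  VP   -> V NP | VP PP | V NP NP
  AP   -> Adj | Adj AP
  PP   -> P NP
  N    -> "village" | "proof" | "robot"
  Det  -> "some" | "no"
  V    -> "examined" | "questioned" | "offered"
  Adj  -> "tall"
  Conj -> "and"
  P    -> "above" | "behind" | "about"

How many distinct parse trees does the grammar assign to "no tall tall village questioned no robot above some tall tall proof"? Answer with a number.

The two bracketings:
[S [NP [Det no] [AP [Adj tall] [AP [Adj tall]]] [N village]] [VP [V questioned] [NP [NP [Det no] [N robot]] [PP [P above] [NP [Det some] [AP [Adj tall] [AP [Adj tall]]] [N proof]]]]]]
[S [NP [Det no] [AP [Adj tall] [AP [Adj tall]]] [N village]] [VP [VP [V questioned] [NP [Det no] [N robot]]] [PP [P above] [NP [Det some] [AP [Adj tall] [AP [Adj tall]]] [N proof]]]]]
The difference turns on whether NP → NP PP is used at the relevant span, versus an alternative expansion of NP.

2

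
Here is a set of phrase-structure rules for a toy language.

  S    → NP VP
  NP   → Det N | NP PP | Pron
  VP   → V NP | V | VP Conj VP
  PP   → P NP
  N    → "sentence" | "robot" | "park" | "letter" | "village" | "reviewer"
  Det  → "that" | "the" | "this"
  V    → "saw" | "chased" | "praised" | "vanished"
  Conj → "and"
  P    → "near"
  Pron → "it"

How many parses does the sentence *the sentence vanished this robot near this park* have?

[S [NP [Det the] [N sentence]] [VP [V vanished] [NP [NP [Det this] [N robot]] [PP [P near] [NP [Det this] [N park]]]]]]
No rule offers an alternative attachment or grouping for any span, so this is the only derivation.

1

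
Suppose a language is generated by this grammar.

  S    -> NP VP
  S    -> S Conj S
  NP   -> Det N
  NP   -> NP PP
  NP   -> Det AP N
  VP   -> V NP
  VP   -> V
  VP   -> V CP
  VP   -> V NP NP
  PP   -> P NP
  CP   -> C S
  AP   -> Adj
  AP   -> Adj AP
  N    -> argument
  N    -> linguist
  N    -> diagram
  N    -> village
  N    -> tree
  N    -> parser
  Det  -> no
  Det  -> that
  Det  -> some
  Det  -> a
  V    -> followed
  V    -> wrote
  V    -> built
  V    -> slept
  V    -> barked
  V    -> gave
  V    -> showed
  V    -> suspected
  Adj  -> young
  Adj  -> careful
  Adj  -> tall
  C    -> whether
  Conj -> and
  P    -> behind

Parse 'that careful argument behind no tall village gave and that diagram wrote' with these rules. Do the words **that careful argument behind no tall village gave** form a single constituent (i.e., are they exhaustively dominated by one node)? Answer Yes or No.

[S [S [NP [NP [Det that] [AP [Adj careful]] [N argument]] [PP [P behind] [NP [Det no] [AP [Adj tall]] [N village]]]] [VP [V gave]]] [Conj and] [S [NP [Det that] [N diagram]] [VP [V wrote]]]]
The words 'that careful argument behind no tall village gave' are exhaustively dominated by a single S node (built by S → NP VP), so they form a constituent.

Yes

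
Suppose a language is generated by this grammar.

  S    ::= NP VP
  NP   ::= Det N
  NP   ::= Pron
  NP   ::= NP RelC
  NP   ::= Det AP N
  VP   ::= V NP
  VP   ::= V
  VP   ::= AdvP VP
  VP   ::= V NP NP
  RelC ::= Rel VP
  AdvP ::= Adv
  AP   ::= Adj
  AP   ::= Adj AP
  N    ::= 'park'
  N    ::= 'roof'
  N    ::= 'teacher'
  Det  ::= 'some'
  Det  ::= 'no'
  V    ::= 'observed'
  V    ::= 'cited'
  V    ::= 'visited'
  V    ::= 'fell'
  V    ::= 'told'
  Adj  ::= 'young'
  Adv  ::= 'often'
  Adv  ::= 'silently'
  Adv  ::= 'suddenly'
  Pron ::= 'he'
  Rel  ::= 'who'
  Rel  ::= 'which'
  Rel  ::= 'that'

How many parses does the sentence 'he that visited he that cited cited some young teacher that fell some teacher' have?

4

Two of the 4 distinct bracketings:
[S [NP [NP [Pron he]] [RelC [Rel that] [VP [V visited] [NP [NP [Pron he]] [RelC [Rel that] [VP [V cited]]]]]]] [VP [V cited] [NP [NP [Det some] [AP [Adj young]] [N teacher]] [RelC [Rel that] [VP [V fell] [NP [Det some] [N teacher]]]]]]]
[S [NP [NP [Pron he]] [RelC [Rel that] [VP [V visited] [NP [NP [Pron he]] [RelC [Rel that] [VP [V cited]]]]]]] [VP [V cited] [NP [NP [Det some] [AP [Adj young]] [N teacher]] [RelC [Rel that] [VP [V fell]]]] [NP [Det some] [N teacher]]]]
The difference turns on whether VP → V NP NP is used at the relevant span, versus an alternative expansion of VP.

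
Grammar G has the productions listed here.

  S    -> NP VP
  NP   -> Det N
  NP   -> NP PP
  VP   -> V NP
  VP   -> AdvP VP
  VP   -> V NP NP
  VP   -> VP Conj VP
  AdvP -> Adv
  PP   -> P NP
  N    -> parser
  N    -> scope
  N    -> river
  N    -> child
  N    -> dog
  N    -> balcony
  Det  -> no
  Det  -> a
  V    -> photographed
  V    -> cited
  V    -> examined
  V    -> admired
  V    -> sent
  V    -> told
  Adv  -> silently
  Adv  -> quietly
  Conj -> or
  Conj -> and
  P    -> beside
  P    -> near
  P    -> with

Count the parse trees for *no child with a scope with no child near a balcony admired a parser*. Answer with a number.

5

Two of the 5 distinct bracketings:
[S [NP [NP [Det no] [N child]] [PP [P with] [NP [NP [Det a] [N scope]] [PP [P with] [NP [NP [Det no] [N child]] [PP [P near] [NP [Det a] [N balcony]]]]]]]] [VP [V admired] [NP [Det a] [N parser]]]]
[S [NP [NP [Det no] [N child]] [PP [P with] [NP [NP [NP [Det a] [N scope]] [PP [P with] [NP [Det no] [N child]]]] [PP [P near] [NP [Det a] [N balcony]]]]]] [VP [V admired] [NP [Det a] [N parser]]]]
The trees differ in how a recursive rule is bracketed over the same span.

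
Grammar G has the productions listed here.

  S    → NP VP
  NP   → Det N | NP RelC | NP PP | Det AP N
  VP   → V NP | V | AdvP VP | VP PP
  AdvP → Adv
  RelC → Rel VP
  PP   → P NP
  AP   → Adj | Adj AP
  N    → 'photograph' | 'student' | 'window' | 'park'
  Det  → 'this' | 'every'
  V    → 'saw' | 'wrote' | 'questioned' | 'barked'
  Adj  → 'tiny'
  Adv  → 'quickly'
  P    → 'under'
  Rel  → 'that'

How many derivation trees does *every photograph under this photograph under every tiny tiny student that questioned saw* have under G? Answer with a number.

Two of the 5 distinct bracketings:
[S [NP [NP [NP [Det every] [N photograph]] [PP [P under] [NP [NP [Det this] [N photograph]] [PP [P under] [NP [Det every] [AP [Adj tiny] [AP [Adj tiny]]] [N student]]]]]] [RelC [Rel that] [VP [V questioned]]]] [VP [V saw]]]
[S [NP [NP [NP [NP [Det every] [N photograph]] [PP [P under] [NP [Det this] [N photograph]]]] [PP [P under] [NP [Det every] [AP [Adj tiny] [AP [Adj tiny]]] [N student]]]] [RelC [Rel that] [VP [V questioned]]]] [VP [V saw]]]
The trees differ in how a recursive rule is bracketed over the same span.

5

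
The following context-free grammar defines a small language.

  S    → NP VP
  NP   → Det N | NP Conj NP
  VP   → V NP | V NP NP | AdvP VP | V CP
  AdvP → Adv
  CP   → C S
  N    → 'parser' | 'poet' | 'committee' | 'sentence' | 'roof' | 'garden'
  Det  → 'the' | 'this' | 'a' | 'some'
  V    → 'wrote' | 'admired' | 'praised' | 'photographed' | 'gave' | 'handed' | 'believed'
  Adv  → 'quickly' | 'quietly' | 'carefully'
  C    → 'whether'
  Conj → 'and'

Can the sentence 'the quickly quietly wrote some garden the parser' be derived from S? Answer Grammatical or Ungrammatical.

A Det word can never sit immediately before an Adv word in any string this grammar generates, so the substring 'the quickly' rules out a derivation.

Ungrammatical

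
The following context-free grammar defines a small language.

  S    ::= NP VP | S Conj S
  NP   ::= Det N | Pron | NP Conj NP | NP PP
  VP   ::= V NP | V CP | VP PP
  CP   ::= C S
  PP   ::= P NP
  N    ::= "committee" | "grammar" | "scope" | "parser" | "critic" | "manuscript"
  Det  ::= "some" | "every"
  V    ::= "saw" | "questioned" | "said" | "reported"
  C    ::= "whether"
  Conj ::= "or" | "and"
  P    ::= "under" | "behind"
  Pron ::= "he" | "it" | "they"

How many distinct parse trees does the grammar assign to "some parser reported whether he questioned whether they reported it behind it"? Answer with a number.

Two of the 4 distinct bracketings:
[S [NP [Det some] [N parser]] [VP [V reported] [CP [C whether] [S [NP [Pron he]] [VP [V questioned] [CP [C whether] [S [NP [Pron they]] [VP [V reported] [NP [NP [Pron it]] [PP [P behind] [NP [Pron it]]]]]]]]]]]]
[S [NP [Det some] [N parser]] [VP [V reported] [CP [C whether] [S [NP [Pron he]] [VP [V questioned] [CP [C whether] [S [NP [Pron they]] [VP [VP [V reported] [NP [Pron it]]] [PP [P behind] [NP [Pron it]]]]]]]]]]]
The difference turns on whether NP → NP PP is used at the relevant span, versus an alternative expansion of NP.

4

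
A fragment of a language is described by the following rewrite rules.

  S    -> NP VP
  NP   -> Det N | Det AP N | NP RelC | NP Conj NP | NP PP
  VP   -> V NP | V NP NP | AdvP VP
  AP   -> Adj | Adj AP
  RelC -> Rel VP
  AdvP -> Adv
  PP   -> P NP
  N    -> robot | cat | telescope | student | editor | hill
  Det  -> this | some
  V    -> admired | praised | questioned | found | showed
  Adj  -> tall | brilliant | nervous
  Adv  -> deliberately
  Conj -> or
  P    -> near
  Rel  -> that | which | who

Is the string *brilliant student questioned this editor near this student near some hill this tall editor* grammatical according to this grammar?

For S → NP VP, no prefix of the string parses as an NP.

Ungrammatical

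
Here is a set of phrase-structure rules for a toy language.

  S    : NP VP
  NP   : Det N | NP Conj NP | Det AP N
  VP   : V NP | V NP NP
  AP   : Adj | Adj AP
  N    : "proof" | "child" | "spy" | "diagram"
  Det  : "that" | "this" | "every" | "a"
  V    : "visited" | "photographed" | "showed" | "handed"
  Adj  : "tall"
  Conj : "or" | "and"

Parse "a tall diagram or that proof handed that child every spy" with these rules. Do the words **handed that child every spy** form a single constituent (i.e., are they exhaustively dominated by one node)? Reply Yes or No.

Yes

[S [NP [NP [Det a] [AP [Adj tall]] [N diagram]] [Conj or] [NP [Det that] [N proof]]] [VP [V handed] [NP [Det that] [N child]] [NP [Det every] [N spy]]]]
The words 'handed that child every spy' are exhaustively dominated by a single VP node (built by VP → V NP NP), so they form a constituent.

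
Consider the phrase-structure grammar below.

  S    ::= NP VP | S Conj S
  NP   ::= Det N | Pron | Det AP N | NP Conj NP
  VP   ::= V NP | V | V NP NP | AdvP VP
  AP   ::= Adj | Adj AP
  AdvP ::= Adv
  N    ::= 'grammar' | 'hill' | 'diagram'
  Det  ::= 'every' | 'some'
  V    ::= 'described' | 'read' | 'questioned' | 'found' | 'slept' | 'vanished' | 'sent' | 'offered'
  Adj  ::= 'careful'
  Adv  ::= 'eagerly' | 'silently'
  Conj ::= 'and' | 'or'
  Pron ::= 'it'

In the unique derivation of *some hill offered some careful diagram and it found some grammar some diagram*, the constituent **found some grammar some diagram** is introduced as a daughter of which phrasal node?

S

S
  S
    NP
      Det: some
      N: hill
    VP
      V: offered
      NP
        Det: some
        AP
          Adj: careful
        N: diagram
  Conj: and
  S
    NP
      Pron: it
    VP
      V: found
      NP
        Det: some
        N: grammar
      NP
        Det: some
        N: diagram
The span 'found some grammar some diagram' is the VP node built by VP → V NP NP.
Its mother is the S built by S → NP VP.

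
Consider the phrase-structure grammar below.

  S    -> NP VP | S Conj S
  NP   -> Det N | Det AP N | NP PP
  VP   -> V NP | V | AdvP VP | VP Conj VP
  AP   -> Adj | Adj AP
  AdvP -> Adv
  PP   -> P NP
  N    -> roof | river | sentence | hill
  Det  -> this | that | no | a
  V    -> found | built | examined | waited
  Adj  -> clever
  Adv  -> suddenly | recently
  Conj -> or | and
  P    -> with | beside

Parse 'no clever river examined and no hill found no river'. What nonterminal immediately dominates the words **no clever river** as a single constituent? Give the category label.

NP

[S [S [NP [Det no] [AP [Adj clever]] [N river]] [VP [V examined]]] [Conj and] [S [NP [Det no] [N hill]] [VP [V found] [NP [Det no] [N river]]]]]
The span 'no clever river' is the NP node built by NP → Det AP N.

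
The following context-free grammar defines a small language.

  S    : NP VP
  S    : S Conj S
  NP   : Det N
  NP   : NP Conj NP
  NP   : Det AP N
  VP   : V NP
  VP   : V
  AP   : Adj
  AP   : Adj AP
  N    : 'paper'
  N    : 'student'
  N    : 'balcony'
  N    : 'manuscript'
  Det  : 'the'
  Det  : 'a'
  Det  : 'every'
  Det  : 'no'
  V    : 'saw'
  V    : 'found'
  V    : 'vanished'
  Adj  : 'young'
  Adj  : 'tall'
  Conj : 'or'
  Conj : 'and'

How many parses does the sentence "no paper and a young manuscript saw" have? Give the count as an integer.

[S [NP [NP [Det no] [N paper]] [Conj and] [NP [Det a] [AP [Adj young]] [N manuscript]]] [VP [V saw]]]
No rule offers an alternative attachment or grouping for any span, so this is the only derivation.

1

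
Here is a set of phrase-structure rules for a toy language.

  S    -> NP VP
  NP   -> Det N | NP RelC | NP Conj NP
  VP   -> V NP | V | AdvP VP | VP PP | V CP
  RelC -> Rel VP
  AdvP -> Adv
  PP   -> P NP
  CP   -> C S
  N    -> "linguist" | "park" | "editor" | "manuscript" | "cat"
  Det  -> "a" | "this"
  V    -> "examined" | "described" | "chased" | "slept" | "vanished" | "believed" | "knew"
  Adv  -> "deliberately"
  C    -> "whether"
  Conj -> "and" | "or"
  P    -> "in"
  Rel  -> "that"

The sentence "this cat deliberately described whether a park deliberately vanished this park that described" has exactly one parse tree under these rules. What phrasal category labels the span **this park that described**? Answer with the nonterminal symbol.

[S [NP [Det this] [N cat]] [VP [AdvP [Adv deliberately]] [VP [V described] [CP [C whether] [S [NP [Det a] [N park]] [VP [AdvP [Adv deliberately]] [VP [V vanished] [NP [NP [Det this] [N park]] [RelC [Rel that] [VP [V described]]]]]]]]]]]
The span 'this park that described' is the NP node built by NP → NP RelC.

NP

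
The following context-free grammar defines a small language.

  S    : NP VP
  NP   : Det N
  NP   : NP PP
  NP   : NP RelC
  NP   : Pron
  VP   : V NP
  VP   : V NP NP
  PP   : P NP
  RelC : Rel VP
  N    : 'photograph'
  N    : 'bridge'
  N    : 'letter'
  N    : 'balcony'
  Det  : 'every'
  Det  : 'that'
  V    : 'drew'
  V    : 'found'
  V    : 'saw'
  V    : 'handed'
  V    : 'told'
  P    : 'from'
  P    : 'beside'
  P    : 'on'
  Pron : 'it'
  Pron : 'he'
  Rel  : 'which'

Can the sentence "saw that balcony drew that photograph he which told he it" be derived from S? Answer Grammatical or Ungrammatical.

Ungrammatical

For S → NP VP, no prefix of the string parses as an NP.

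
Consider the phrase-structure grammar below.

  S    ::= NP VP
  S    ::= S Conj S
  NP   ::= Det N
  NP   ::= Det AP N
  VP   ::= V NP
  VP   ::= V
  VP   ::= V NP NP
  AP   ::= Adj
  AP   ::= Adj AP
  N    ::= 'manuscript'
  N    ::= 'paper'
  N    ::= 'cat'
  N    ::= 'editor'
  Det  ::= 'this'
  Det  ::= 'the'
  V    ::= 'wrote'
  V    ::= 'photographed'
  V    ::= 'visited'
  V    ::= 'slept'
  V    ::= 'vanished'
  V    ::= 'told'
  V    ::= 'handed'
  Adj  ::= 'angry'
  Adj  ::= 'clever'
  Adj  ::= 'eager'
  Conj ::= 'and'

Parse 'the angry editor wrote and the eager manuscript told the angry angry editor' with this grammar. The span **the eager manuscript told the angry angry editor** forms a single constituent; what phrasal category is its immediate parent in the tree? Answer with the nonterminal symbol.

[S [S [NP [Det the] [AP [Adj angry]] [N editor]] [VP [V wrote]]] [Conj and] [S [NP [Det the] [AP [Adj eager]] [N manuscript]] [VP [V told] [NP [Det the] [AP [Adj angry] [AP [Adj angry]]] [N editor]]]]]
The span 'the eager manuscript told the angry angry editor' is the S node built by S → NP VP.
Its mother is the S built by S → S Conj S.

S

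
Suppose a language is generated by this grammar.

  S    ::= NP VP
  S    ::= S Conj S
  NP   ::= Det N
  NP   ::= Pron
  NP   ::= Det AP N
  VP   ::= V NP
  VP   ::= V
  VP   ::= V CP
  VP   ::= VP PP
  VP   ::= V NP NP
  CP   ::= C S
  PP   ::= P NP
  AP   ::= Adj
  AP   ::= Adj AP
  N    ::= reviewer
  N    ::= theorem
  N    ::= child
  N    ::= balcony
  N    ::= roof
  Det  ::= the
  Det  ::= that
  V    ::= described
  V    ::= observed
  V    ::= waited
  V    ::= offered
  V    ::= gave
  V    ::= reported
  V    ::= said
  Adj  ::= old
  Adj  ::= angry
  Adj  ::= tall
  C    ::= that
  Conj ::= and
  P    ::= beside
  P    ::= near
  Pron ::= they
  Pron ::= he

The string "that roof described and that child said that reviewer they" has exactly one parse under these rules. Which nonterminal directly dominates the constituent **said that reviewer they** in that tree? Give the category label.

[S [S [NP [Det that] [N roof]] [VP [V described]]] [Conj and] [S [NP [Det that] [N child]] [VP [V said] [NP [Det that] [N reviewer]] [NP [Pron they]]]]]
The span 'said that reviewer they' is the VP node built by VP → V NP NP.
Its mother is the S built by S → NP VP.

S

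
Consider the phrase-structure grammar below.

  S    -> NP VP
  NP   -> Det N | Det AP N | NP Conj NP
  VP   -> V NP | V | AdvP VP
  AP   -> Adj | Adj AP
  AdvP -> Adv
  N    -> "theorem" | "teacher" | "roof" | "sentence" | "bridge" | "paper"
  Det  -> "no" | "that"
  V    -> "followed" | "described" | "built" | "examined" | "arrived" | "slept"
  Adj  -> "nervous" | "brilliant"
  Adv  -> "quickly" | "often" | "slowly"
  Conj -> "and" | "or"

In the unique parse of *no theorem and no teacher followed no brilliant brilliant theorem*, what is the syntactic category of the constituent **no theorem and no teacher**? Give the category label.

NP

[S [NP [NP [Det no] [N theorem]] [Conj and] [NP [Det no] [N teacher]]] [VP [V followed] [NP [Det no] [AP [Adj brilliant] [AP [Adj brilliant]]] [N theorem]]]]
The span 'no theorem and no teacher' is the NP node built by NP → NP Conj NP.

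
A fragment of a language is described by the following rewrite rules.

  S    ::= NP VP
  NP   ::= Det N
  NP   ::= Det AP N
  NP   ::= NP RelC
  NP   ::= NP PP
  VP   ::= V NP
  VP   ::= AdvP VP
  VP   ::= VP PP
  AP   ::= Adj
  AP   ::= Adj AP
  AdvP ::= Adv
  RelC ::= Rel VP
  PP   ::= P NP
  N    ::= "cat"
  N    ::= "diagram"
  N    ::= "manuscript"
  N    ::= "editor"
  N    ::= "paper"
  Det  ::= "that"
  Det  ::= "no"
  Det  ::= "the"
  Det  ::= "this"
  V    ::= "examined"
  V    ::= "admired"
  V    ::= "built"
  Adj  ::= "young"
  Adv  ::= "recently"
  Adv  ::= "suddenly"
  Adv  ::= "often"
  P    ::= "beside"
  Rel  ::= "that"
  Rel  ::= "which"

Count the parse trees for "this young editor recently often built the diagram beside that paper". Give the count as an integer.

Two of the 4 distinct bracketings:
[S [NP [Det this] [AP [Adj young]] [N editor]] [VP [AdvP [Adv recently]] [VP [AdvP [Adv often]] [VP [V built] [NP [NP [Det the] [N diagram]] [PP [P beside] [NP [Det that] [N paper]]]]]]]]
[S [NP [Det this] [AP [Adj young]] [N editor]] [VP [AdvP [Adv recently]] [VP [AdvP [Adv often]] [VP [VP [V built] [NP [Det the] [N diagram]]] [PP [P beside] [NP [Det that] [N paper]]]]]]]
The difference turns on whether NP → NP PP is used at the relevant span, versus an alternative expansion of NP.

4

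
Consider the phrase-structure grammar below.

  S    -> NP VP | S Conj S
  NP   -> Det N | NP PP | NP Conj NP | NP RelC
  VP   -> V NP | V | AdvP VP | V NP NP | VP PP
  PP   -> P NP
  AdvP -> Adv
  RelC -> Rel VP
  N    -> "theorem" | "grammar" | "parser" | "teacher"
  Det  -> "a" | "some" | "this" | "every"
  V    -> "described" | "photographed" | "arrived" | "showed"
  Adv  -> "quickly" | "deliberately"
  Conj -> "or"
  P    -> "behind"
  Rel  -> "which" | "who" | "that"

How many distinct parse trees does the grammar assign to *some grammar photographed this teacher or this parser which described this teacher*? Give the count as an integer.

Two of the 4 distinct bracketings:
[S [NP [Det some] [N grammar]] [VP [V photographed] [NP [NP [Det this] [N teacher]] [Conj or] [NP [NP [Det this] [N parser]] [RelC [Rel which] [VP [V described] [NP [Det this] [N teacher]]]]]]]]
[S [NP [Det some] [N grammar]] [VP [V photographed] [NP [NP [NP [Det this] [N teacher]] [Conj or] [NP [Det this] [N parser]]] [RelC [Rel which] [VP [V described] [NP [Det this] [N teacher]]]]]]]
The trees differ in how a recursive rule is bracketed over the same span.

4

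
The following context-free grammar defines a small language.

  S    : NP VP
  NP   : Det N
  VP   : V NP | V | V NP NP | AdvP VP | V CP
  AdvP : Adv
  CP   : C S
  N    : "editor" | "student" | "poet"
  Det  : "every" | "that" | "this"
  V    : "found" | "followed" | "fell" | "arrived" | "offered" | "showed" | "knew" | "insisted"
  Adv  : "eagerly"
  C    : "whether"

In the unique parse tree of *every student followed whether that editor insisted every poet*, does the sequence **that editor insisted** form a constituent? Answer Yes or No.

No

[S [NP [Det every] [N student]] [VP [V followed] [CP [C whether] [S [NP [Det that] [N editor]] [VP [V insisted] [NP [Det every] [N poet]]]]]]]
The smallest constituent containing 'that editor insisted' is the S spanning 'that editor insisted every poet'; no single node in the tree dominates exactly the given words.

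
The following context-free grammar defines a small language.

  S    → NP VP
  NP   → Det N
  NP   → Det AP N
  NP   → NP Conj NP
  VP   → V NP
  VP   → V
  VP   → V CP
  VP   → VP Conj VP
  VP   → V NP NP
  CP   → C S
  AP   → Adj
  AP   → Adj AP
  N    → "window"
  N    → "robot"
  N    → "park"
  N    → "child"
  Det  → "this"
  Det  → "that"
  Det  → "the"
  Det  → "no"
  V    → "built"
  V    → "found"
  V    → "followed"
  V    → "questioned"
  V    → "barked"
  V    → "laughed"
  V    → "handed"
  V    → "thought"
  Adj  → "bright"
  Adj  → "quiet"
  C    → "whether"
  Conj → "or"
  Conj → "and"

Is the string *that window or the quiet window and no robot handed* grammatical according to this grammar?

Grammatical

[S [NP [NP [Det that] [N window]] [Conj or] [NP [NP [Det the] [AP [Adj quiet]] [N window]] [Conj and] [NP [Det no] [N robot]]]] [VP [V handed]]]
Every word is introduced by a lexical rule and the phrasal rules combine the resulting categories into a single S.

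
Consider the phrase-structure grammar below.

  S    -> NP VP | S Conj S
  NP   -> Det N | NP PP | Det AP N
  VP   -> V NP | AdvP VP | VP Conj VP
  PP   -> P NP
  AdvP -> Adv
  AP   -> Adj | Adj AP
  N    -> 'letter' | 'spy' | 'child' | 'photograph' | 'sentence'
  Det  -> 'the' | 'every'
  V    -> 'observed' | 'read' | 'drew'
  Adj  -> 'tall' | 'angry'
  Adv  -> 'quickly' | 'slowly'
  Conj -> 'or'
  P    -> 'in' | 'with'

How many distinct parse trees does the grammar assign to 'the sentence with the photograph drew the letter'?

[S [NP [NP [Det the] [N sentence]] [PP [P with] [NP [Det the] [N photograph]]]] [VP [V drew] [NP [Det the] [N letter]]]]
No rule offers an alternative attachment or grouping for any span, so this is the only derivation.

1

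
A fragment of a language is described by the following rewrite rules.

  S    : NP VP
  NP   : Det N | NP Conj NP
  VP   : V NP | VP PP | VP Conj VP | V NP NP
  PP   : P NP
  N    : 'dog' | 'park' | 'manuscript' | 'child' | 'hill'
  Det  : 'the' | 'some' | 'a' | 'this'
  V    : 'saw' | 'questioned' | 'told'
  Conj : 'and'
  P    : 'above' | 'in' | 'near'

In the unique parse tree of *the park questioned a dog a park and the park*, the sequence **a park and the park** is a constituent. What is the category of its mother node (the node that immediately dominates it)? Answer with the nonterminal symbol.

VP

S
  NP
    Det: the
    N: park
  VP
    V: questioned
    NP
      Det: a
      N: dog
    NP
      NP
        Det: a
        N: park
      Conj: and
      NP
        Det: the
        N: park
The span 'a park and the park' is the NP node built by NP → NP Conj NP.
Its mother is the VP built by VP → V NP NP.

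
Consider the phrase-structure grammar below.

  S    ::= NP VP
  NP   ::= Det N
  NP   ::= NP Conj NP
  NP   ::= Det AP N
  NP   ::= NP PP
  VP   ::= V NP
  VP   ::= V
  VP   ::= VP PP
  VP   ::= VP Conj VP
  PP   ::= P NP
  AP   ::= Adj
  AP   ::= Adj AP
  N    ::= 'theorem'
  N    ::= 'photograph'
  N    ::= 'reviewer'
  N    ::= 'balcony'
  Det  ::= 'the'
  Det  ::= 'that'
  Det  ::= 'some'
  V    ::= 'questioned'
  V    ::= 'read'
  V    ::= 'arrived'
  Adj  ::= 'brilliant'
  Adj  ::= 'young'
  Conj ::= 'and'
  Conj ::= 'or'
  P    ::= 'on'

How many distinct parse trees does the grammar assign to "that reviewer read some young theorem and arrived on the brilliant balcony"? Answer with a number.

The two bracketings:
[S [NP [Det that] [N reviewer]] [VP [VP [VP [V read] [NP [Det some] [AP [Adj young]] [N theorem]]] [Conj and] [VP [V arrived]]] [PP [P on] [NP [Det the] [AP [Adj brilliant]] [N balcony]]]]]
[S [NP [Det that] [N reviewer]] [VP [VP [V read] [NP [Det some] [AP [Adj young]] [N theorem]]] [Conj and] [VP [VP [V arrived]] [PP [P on] [NP [Det the] [AP [Adj brilliant]] [N balcony]]]]]]
The trees differ in how a recursive rule is bracketed over the same span.

2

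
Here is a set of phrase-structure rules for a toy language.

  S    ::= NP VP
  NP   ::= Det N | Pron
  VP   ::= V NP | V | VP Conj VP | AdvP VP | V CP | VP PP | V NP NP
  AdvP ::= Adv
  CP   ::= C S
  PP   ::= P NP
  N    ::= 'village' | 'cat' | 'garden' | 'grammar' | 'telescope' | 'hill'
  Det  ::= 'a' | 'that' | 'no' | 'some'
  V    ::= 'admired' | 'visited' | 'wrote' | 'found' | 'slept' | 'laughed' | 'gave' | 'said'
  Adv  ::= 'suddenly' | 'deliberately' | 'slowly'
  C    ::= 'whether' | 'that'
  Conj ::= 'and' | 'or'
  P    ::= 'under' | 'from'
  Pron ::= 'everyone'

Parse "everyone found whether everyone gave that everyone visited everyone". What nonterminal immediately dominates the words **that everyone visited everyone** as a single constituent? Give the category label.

CP

[S [NP [Pron everyone]] [VP [V found] [CP [C whether] [S [NP [Pron everyone]] [VP [V gave] [CP [C that] [S [NP [Pron everyone]] [VP [V visited] [NP [Pron everyone]]]]]]]]]]
The span 'that everyone visited everyone' is the CP node built by CP → C S.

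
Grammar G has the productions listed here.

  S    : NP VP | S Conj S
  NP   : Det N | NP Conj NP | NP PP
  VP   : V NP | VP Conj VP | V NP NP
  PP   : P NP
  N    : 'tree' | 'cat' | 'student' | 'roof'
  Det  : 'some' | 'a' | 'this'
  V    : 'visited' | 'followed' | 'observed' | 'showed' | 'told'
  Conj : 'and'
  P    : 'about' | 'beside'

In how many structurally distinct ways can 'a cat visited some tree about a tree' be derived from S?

[S [NP [Det a] [N cat]] [VP [V visited] [NP [NP [Det some] [N tree]] [PP [P about] [NP [Det a] [N tree]]]]]]
No rule offers an alternative attachment or grouping for any span, so this is the only derivation.

1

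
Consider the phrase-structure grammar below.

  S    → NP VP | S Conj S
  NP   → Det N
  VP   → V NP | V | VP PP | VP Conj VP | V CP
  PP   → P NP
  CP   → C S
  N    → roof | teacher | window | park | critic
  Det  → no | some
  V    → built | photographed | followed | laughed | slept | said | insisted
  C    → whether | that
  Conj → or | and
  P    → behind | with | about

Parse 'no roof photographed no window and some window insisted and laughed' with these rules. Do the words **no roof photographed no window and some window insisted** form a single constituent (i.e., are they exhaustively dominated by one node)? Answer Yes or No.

[S [S [NP [Det no] [N roof]] [VP [V photographed] [NP [Det no] [N window]]]] [Conj and] [S [NP [Det some] [N window]] [VP [VP [V insisted]] [Conj and] [VP [V laughed]]]]]
The smallest constituent containing 'no roof photographed no window and some window insisted' is the S spanning 'no roof photographed no window and some window insisted and laughed'; no single node in the tree dominates exactly the given words.

No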